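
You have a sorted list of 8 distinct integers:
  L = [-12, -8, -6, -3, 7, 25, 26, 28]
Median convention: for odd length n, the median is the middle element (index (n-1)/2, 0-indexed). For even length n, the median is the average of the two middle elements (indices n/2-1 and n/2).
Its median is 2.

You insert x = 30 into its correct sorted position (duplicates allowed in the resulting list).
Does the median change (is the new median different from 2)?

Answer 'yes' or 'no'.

Answer: yes

Derivation:
Old median = 2
Insert x = 30
New median = 7
Changed? yes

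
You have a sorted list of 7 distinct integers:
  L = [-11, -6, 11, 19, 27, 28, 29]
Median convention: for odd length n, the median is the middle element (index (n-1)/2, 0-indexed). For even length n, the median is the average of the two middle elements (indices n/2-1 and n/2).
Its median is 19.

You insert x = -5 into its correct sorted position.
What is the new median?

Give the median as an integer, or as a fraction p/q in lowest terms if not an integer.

Old list (sorted, length 7): [-11, -6, 11, 19, 27, 28, 29]
Old median = 19
Insert x = -5
Old length odd (7). Middle was index 3 = 19.
New length even (8). New median = avg of two middle elements.
x = -5: 2 elements are < x, 5 elements are > x.
New sorted list: [-11, -6, -5, 11, 19, 27, 28, 29]
New median = 15

Answer: 15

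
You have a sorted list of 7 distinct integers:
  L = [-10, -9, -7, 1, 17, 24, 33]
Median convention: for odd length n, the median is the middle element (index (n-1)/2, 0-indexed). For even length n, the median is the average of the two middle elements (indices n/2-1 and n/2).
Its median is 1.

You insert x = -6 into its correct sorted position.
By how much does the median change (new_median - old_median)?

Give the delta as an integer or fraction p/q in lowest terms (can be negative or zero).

Old median = 1
After inserting x = -6: new sorted = [-10, -9, -7, -6, 1, 17, 24, 33]
New median = -5/2
Delta = -5/2 - 1 = -7/2

Answer: -7/2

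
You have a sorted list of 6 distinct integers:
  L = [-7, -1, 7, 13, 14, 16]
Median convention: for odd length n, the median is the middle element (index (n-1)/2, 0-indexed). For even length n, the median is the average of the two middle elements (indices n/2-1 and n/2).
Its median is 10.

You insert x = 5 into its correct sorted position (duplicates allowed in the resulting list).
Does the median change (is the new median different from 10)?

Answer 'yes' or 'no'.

Old median = 10
Insert x = 5
New median = 7
Changed? yes

Answer: yes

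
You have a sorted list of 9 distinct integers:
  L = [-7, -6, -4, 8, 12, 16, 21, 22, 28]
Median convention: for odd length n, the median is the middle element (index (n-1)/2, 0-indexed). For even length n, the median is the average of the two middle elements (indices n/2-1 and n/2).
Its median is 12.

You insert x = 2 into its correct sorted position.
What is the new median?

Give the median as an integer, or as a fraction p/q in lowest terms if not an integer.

Old list (sorted, length 9): [-7, -6, -4, 8, 12, 16, 21, 22, 28]
Old median = 12
Insert x = 2
Old length odd (9). Middle was index 4 = 12.
New length even (10). New median = avg of two middle elements.
x = 2: 3 elements are < x, 6 elements are > x.
New sorted list: [-7, -6, -4, 2, 8, 12, 16, 21, 22, 28]
New median = 10

Answer: 10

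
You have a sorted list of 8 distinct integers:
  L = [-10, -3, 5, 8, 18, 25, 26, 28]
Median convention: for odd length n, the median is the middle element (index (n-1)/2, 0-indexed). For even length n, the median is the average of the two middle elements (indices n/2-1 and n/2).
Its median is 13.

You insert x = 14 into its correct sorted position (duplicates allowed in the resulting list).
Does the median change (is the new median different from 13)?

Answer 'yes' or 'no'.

Old median = 13
Insert x = 14
New median = 14
Changed? yes

Answer: yes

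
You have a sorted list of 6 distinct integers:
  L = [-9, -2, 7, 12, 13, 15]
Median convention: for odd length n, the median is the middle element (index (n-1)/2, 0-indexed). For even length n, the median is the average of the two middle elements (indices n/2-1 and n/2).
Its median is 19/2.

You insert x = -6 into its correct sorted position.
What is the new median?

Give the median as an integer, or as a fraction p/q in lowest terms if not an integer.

Answer: 7

Derivation:
Old list (sorted, length 6): [-9, -2, 7, 12, 13, 15]
Old median = 19/2
Insert x = -6
Old length even (6). Middle pair: indices 2,3 = 7,12.
New length odd (7). New median = single middle element.
x = -6: 1 elements are < x, 5 elements are > x.
New sorted list: [-9, -6, -2, 7, 12, 13, 15]
New median = 7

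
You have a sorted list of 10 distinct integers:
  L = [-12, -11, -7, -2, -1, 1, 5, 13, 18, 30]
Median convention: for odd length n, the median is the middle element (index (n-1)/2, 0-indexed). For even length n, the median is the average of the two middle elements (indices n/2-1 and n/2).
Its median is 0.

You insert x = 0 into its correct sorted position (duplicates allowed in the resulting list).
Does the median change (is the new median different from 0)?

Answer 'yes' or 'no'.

Answer: no

Derivation:
Old median = 0
Insert x = 0
New median = 0
Changed? no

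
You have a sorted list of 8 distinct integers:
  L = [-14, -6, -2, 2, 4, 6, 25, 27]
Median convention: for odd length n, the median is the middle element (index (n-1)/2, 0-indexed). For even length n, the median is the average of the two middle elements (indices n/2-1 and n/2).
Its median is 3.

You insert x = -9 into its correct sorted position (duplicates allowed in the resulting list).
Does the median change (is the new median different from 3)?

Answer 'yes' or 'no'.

Answer: yes

Derivation:
Old median = 3
Insert x = -9
New median = 2
Changed? yes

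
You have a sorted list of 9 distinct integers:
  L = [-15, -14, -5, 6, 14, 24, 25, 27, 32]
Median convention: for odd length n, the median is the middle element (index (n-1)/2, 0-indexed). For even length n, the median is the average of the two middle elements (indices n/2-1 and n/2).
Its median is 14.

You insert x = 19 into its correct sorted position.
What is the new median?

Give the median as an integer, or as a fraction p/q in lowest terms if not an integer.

Old list (sorted, length 9): [-15, -14, -5, 6, 14, 24, 25, 27, 32]
Old median = 14
Insert x = 19
Old length odd (9). Middle was index 4 = 14.
New length even (10). New median = avg of two middle elements.
x = 19: 5 elements are < x, 4 elements are > x.
New sorted list: [-15, -14, -5, 6, 14, 19, 24, 25, 27, 32]
New median = 33/2

Answer: 33/2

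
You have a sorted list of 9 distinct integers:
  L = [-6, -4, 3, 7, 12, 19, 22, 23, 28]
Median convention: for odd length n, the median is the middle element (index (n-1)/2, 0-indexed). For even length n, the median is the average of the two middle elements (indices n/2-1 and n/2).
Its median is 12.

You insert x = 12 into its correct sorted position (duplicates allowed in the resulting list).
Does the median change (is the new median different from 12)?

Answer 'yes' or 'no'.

Answer: no

Derivation:
Old median = 12
Insert x = 12
New median = 12
Changed? no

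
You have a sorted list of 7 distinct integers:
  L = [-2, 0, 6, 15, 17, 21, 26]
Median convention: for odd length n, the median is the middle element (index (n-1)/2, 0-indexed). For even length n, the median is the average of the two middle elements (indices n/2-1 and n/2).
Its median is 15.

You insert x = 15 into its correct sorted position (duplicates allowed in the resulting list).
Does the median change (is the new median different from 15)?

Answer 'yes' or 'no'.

Answer: no

Derivation:
Old median = 15
Insert x = 15
New median = 15
Changed? no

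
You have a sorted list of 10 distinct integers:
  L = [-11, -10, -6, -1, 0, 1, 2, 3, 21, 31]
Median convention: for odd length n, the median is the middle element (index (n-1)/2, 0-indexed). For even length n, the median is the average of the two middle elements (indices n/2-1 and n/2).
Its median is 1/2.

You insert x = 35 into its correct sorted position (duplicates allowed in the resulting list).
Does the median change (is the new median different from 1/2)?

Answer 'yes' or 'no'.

Answer: yes

Derivation:
Old median = 1/2
Insert x = 35
New median = 1
Changed? yes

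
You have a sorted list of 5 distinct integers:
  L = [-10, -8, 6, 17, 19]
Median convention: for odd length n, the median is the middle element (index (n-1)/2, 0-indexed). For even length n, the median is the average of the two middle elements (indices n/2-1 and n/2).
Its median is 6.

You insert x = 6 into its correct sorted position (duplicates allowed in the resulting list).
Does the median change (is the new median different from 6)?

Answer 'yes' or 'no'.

Answer: no

Derivation:
Old median = 6
Insert x = 6
New median = 6
Changed? no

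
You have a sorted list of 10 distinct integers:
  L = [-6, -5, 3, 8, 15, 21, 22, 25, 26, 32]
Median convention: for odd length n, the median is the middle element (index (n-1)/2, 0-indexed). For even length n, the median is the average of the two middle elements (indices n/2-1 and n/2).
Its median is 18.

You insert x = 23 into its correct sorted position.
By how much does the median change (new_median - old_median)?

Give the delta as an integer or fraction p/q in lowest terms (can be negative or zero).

Old median = 18
After inserting x = 23: new sorted = [-6, -5, 3, 8, 15, 21, 22, 23, 25, 26, 32]
New median = 21
Delta = 21 - 18 = 3

Answer: 3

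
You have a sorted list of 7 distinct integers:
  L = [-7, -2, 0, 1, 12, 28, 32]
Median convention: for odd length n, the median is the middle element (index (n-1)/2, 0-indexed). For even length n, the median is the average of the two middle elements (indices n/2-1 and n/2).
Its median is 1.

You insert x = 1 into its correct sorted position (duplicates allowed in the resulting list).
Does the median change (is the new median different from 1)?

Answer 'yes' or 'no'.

Answer: no

Derivation:
Old median = 1
Insert x = 1
New median = 1
Changed? no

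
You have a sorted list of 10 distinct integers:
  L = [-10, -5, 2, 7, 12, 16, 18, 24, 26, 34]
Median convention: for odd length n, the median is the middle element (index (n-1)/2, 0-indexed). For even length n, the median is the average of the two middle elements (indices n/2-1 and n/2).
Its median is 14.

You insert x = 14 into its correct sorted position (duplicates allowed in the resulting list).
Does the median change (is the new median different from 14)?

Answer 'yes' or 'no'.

Old median = 14
Insert x = 14
New median = 14
Changed? no

Answer: no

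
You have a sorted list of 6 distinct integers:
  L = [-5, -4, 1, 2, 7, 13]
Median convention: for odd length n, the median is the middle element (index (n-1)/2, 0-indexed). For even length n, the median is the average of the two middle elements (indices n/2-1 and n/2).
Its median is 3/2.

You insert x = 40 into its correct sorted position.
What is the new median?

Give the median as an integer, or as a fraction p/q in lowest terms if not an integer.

Old list (sorted, length 6): [-5, -4, 1, 2, 7, 13]
Old median = 3/2
Insert x = 40
Old length even (6). Middle pair: indices 2,3 = 1,2.
New length odd (7). New median = single middle element.
x = 40: 6 elements are < x, 0 elements are > x.
New sorted list: [-5, -4, 1, 2, 7, 13, 40]
New median = 2

Answer: 2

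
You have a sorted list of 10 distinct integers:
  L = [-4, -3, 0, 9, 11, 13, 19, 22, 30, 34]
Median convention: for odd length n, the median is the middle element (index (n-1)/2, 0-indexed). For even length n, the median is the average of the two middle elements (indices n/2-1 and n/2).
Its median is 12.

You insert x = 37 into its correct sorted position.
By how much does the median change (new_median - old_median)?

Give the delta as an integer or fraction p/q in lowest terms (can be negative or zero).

Old median = 12
After inserting x = 37: new sorted = [-4, -3, 0, 9, 11, 13, 19, 22, 30, 34, 37]
New median = 13
Delta = 13 - 12 = 1

Answer: 1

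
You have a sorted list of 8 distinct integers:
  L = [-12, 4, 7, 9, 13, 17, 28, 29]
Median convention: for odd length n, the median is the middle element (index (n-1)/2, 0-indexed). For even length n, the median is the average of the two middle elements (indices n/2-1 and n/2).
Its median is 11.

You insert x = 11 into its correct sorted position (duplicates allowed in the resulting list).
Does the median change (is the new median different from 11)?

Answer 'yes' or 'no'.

Answer: no

Derivation:
Old median = 11
Insert x = 11
New median = 11
Changed? no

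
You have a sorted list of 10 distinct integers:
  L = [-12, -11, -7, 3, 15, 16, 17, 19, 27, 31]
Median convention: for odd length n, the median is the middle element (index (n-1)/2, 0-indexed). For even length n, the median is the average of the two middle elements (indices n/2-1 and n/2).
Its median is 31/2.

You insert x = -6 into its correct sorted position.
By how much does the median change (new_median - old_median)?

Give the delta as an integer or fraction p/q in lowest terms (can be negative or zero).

Answer: -1/2

Derivation:
Old median = 31/2
After inserting x = -6: new sorted = [-12, -11, -7, -6, 3, 15, 16, 17, 19, 27, 31]
New median = 15
Delta = 15 - 31/2 = -1/2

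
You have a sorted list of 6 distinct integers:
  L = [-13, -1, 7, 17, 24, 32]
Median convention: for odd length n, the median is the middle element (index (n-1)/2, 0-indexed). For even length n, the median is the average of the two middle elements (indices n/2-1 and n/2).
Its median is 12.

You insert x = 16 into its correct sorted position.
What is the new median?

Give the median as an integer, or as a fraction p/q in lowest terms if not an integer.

Answer: 16

Derivation:
Old list (sorted, length 6): [-13, -1, 7, 17, 24, 32]
Old median = 12
Insert x = 16
Old length even (6). Middle pair: indices 2,3 = 7,17.
New length odd (7). New median = single middle element.
x = 16: 3 elements are < x, 3 elements are > x.
New sorted list: [-13, -1, 7, 16, 17, 24, 32]
New median = 16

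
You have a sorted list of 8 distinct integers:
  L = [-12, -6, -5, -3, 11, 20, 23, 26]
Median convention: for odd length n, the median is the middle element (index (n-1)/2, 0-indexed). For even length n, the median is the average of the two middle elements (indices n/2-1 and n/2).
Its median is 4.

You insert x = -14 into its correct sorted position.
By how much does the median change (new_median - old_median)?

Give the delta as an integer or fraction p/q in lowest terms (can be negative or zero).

Answer: -7

Derivation:
Old median = 4
After inserting x = -14: new sorted = [-14, -12, -6, -5, -3, 11, 20, 23, 26]
New median = -3
Delta = -3 - 4 = -7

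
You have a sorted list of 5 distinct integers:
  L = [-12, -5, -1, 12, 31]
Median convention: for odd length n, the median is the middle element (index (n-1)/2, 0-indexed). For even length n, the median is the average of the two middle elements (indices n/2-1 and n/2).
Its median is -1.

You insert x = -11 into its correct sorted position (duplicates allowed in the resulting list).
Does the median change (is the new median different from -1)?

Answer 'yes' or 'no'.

Answer: yes

Derivation:
Old median = -1
Insert x = -11
New median = -3
Changed? yes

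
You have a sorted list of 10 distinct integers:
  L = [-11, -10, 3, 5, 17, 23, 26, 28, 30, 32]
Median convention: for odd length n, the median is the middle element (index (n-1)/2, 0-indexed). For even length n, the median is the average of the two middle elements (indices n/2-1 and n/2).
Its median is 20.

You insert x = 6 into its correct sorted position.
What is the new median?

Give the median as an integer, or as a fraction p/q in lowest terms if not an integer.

Old list (sorted, length 10): [-11, -10, 3, 5, 17, 23, 26, 28, 30, 32]
Old median = 20
Insert x = 6
Old length even (10). Middle pair: indices 4,5 = 17,23.
New length odd (11). New median = single middle element.
x = 6: 4 elements are < x, 6 elements are > x.
New sorted list: [-11, -10, 3, 5, 6, 17, 23, 26, 28, 30, 32]
New median = 17

Answer: 17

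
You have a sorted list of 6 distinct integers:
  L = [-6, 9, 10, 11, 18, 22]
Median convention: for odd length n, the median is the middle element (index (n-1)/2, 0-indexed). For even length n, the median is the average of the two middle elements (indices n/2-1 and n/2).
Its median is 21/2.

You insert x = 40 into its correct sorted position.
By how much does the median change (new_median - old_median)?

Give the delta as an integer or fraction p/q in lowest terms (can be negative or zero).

Old median = 21/2
After inserting x = 40: new sorted = [-6, 9, 10, 11, 18, 22, 40]
New median = 11
Delta = 11 - 21/2 = 1/2

Answer: 1/2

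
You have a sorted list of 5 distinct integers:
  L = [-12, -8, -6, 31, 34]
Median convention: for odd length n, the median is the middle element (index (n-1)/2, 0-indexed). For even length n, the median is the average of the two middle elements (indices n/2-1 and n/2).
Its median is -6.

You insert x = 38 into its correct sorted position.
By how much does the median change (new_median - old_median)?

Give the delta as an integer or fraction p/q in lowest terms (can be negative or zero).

Old median = -6
After inserting x = 38: new sorted = [-12, -8, -6, 31, 34, 38]
New median = 25/2
Delta = 25/2 - -6 = 37/2

Answer: 37/2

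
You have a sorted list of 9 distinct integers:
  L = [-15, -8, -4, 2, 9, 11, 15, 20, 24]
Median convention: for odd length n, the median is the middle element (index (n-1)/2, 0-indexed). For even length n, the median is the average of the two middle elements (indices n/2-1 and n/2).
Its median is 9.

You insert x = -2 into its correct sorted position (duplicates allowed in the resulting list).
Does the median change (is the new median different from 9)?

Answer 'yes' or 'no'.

Old median = 9
Insert x = -2
New median = 11/2
Changed? yes

Answer: yes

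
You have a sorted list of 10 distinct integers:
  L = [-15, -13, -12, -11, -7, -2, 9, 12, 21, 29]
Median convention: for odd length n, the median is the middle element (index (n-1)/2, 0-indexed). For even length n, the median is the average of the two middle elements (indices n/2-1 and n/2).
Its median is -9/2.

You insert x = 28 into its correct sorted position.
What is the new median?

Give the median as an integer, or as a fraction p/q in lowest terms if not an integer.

Answer: -2

Derivation:
Old list (sorted, length 10): [-15, -13, -12, -11, -7, -2, 9, 12, 21, 29]
Old median = -9/2
Insert x = 28
Old length even (10). Middle pair: indices 4,5 = -7,-2.
New length odd (11). New median = single middle element.
x = 28: 9 elements are < x, 1 elements are > x.
New sorted list: [-15, -13, -12, -11, -7, -2, 9, 12, 21, 28, 29]
New median = -2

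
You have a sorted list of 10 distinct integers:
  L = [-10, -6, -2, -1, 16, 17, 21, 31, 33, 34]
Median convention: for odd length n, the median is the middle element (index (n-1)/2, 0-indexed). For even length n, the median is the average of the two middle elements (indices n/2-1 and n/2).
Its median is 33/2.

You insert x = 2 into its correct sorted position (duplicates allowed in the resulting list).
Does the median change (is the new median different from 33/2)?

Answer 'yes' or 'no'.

Old median = 33/2
Insert x = 2
New median = 16
Changed? yes

Answer: yes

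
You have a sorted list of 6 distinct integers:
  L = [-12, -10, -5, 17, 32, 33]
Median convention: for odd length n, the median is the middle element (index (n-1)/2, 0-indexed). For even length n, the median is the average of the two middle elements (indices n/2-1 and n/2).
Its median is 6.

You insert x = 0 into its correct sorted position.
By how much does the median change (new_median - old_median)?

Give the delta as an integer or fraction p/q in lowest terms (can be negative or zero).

Answer: -6

Derivation:
Old median = 6
After inserting x = 0: new sorted = [-12, -10, -5, 0, 17, 32, 33]
New median = 0
Delta = 0 - 6 = -6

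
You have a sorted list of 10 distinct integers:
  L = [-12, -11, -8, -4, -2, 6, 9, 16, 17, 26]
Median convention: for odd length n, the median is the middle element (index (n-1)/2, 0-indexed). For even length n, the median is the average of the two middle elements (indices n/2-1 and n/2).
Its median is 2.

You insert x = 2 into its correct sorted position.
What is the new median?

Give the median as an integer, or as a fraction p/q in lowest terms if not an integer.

Old list (sorted, length 10): [-12, -11, -8, -4, -2, 6, 9, 16, 17, 26]
Old median = 2
Insert x = 2
Old length even (10). Middle pair: indices 4,5 = -2,6.
New length odd (11). New median = single middle element.
x = 2: 5 elements are < x, 5 elements are > x.
New sorted list: [-12, -11, -8, -4, -2, 2, 6, 9, 16, 17, 26]
New median = 2

Answer: 2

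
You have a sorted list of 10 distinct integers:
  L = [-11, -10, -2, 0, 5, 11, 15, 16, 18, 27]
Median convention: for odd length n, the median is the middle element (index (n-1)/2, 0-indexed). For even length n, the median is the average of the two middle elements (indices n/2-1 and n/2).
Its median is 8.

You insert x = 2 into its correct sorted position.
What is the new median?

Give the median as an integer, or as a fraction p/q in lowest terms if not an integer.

Old list (sorted, length 10): [-11, -10, -2, 0, 5, 11, 15, 16, 18, 27]
Old median = 8
Insert x = 2
Old length even (10). Middle pair: indices 4,5 = 5,11.
New length odd (11). New median = single middle element.
x = 2: 4 elements are < x, 6 elements are > x.
New sorted list: [-11, -10, -2, 0, 2, 5, 11, 15, 16, 18, 27]
New median = 5

Answer: 5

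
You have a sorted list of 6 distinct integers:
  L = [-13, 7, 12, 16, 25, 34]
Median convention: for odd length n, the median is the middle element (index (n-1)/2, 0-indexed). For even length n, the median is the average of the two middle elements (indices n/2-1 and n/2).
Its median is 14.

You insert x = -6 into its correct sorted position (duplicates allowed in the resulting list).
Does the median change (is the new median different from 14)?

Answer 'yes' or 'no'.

Old median = 14
Insert x = -6
New median = 12
Changed? yes

Answer: yes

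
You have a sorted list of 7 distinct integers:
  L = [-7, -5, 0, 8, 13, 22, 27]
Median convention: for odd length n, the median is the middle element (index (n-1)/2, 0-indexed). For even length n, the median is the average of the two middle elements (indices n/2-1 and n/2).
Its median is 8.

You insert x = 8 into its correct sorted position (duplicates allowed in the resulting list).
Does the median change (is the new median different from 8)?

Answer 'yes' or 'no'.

Answer: no

Derivation:
Old median = 8
Insert x = 8
New median = 8
Changed? no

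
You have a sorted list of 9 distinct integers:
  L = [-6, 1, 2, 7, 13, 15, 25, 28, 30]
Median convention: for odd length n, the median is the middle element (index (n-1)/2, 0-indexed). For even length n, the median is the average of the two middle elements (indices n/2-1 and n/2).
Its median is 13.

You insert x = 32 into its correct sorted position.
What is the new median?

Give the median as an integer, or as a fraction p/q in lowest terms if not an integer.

Answer: 14

Derivation:
Old list (sorted, length 9): [-6, 1, 2, 7, 13, 15, 25, 28, 30]
Old median = 13
Insert x = 32
Old length odd (9). Middle was index 4 = 13.
New length even (10). New median = avg of two middle elements.
x = 32: 9 elements are < x, 0 elements are > x.
New sorted list: [-6, 1, 2, 7, 13, 15, 25, 28, 30, 32]
New median = 14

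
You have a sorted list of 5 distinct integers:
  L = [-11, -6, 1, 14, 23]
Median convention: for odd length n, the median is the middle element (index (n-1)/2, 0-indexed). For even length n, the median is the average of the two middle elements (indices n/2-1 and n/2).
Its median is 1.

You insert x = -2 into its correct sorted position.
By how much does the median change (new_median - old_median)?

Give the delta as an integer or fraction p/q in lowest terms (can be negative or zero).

Old median = 1
After inserting x = -2: new sorted = [-11, -6, -2, 1, 14, 23]
New median = -1/2
Delta = -1/2 - 1 = -3/2

Answer: -3/2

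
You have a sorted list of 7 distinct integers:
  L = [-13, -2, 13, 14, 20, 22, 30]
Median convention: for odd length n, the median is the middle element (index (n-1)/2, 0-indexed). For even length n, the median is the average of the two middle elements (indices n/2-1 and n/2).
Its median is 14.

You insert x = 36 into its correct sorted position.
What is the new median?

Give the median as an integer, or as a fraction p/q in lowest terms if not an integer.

Old list (sorted, length 7): [-13, -2, 13, 14, 20, 22, 30]
Old median = 14
Insert x = 36
Old length odd (7). Middle was index 3 = 14.
New length even (8). New median = avg of two middle elements.
x = 36: 7 elements are < x, 0 elements are > x.
New sorted list: [-13, -2, 13, 14, 20, 22, 30, 36]
New median = 17

Answer: 17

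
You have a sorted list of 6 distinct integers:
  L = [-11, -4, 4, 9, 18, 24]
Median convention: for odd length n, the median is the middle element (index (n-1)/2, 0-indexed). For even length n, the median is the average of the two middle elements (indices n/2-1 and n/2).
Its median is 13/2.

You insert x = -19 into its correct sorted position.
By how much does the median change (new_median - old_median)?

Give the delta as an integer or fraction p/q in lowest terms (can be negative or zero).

Answer: -5/2

Derivation:
Old median = 13/2
After inserting x = -19: new sorted = [-19, -11, -4, 4, 9, 18, 24]
New median = 4
Delta = 4 - 13/2 = -5/2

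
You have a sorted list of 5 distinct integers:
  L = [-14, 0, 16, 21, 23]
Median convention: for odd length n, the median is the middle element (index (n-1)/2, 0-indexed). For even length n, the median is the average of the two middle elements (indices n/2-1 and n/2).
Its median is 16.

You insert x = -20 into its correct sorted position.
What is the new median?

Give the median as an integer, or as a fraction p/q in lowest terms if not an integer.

Answer: 8

Derivation:
Old list (sorted, length 5): [-14, 0, 16, 21, 23]
Old median = 16
Insert x = -20
Old length odd (5). Middle was index 2 = 16.
New length even (6). New median = avg of two middle elements.
x = -20: 0 elements are < x, 5 elements are > x.
New sorted list: [-20, -14, 0, 16, 21, 23]
New median = 8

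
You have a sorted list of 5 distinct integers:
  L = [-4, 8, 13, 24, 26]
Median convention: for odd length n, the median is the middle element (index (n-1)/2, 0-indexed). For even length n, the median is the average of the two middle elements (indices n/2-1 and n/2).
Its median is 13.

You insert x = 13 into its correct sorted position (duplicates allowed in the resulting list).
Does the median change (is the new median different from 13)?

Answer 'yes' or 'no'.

Old median = 13
Insert x = 13
New median = 13
Changed? no

Answer: no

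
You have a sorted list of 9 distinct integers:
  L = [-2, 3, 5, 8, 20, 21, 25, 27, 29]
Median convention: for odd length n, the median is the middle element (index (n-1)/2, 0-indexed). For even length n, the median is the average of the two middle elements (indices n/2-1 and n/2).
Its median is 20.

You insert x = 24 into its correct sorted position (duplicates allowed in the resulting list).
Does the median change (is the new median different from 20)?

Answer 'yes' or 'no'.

Answer: yes

Derivation:
Old median = 20
Insert x = 24
New median = 41/2
Changed? yes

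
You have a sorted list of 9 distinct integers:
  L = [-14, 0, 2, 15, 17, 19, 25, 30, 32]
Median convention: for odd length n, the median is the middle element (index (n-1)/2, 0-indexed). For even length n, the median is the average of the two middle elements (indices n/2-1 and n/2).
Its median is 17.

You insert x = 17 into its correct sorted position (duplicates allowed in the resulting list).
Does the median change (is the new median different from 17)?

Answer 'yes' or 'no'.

Old median = 17
Insert x = 17
New median = 17
Changed? no

Answer: no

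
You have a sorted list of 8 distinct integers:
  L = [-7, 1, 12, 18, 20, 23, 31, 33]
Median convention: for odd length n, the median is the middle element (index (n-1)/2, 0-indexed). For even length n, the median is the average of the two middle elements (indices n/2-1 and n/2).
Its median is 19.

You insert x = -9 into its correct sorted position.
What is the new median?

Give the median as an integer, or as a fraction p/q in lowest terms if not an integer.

Answer: 18

Derivation:
Old list (sorted, length 8): [-7, 1, 12, 18, 20, 23, 31, 33]
Old median = 19
Insert x = -9
Old length even (8). Middle pair: indices 3,4 = 18,20.
New length odd (9). New median = single middle element.
x = -9: 0 elements are < x, 8 elements are > x.
New sorted list: [-9, -7, 1, 12, 18, 20, 23, 31, 33]
New median = 18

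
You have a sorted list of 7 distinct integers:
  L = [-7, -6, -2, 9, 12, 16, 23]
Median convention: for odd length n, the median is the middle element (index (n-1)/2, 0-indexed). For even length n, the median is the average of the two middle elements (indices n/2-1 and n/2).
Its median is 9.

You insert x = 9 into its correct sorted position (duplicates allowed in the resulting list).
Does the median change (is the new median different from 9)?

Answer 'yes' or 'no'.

Old median = 9
Insert x = 9
New median = 9
Changed? no

Answer: no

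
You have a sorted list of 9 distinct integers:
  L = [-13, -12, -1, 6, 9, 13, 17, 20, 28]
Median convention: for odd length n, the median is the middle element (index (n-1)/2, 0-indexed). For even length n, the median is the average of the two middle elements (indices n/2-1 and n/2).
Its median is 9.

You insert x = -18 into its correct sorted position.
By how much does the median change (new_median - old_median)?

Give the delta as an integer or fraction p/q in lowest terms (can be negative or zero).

Answer: -3/2

Derivation:
Old median = 9
After inserting x = -18: new sorted = [-18, -13, -12, -1, 6, 9, 13, 17, 20, 28]
New median = 15/2
Delta = 15/2 - 9 = -3/2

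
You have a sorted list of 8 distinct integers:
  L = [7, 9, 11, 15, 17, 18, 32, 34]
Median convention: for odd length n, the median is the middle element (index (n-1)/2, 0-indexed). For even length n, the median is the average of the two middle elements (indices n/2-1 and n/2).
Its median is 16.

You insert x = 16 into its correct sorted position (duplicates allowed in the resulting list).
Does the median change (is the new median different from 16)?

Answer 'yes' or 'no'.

Answer: no

Derivation:
Old median = 16
Insert x = 16
New median = 16
Changed? no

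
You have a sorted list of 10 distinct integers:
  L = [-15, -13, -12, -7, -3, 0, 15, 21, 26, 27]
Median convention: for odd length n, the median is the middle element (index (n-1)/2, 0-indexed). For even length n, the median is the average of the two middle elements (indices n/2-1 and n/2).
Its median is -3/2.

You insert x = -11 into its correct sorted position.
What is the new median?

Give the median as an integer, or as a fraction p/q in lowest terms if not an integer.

Old list (sorted, length 10): [-15, -13, -12, -7, -3, 0, 15, 21, 26, 27]
Old median = -3/2
Insert x = -11
Old length even (10). Middle pair: indices 4,5 = -3,0.
New length odd (11). New median = single middle element.
x = -11: 3 elements are < x, 7 elements are > x.
New sorted list: [-15, -13, -12, -11, -7, -3, 0, 15, 21, 26, 27]
New median = -3

Answer: -3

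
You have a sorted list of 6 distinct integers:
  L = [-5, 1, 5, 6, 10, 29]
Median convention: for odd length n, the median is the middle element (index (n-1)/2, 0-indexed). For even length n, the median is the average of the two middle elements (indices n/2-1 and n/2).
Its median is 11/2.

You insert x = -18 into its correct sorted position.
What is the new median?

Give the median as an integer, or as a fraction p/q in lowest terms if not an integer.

Answer: 5

Derivation:
Old list (sorted, length 6): [-5, 1, 5, 6, 10, 29]
Old median = 11/2
Insert x = -18
Old length even (6). Middle pair: indices 2,3 = 5,6.
New length odd (7). New median = single middle element.
x = -18: 0 elements are < x, 6 elements are > x.
New sorted list: [-18, -5, 1, 5, 6, 10, 29]
New median = 5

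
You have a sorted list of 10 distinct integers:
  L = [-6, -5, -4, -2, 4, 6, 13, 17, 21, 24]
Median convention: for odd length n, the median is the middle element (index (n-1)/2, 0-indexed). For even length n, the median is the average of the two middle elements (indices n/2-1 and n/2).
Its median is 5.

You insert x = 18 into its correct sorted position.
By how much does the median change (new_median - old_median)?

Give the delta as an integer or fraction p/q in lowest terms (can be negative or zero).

Old median = 5
After inserting x = 18: new sorted = [-6, -5, -4, -2, 4, 6, 13, 17, 18, 21, 24]
New median = 6
Delta = 6 - 5 = 1

Answer: 1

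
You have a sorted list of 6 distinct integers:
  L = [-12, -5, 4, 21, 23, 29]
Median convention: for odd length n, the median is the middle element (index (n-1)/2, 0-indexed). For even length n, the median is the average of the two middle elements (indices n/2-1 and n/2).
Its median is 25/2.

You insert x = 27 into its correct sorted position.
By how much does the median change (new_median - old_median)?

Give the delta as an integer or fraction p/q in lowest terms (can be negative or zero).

Old median = 25/2
After inserting x = 27: new sorted = [-12, -5, 4, 21, 23, 27, 29]
New median = 21
Delta = 21 - 25/2 = 17/2

Answer: 17/2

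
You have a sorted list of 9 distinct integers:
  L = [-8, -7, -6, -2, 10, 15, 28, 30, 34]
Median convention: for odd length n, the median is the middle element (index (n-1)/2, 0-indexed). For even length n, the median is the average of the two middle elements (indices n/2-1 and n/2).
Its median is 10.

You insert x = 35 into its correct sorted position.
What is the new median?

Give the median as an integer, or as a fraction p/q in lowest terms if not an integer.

Answer: 25/2

Derivation:
Old list (sorted, length 9): [-8, -7, -6, -2, 10, 15, 28, 30, 34]
Old median = 10
Insert x = 35
Old length odd (9). Middle was index 4 = 10.
New length even (10). New median = avg of two middle elements.
x = 35: 9 elements are < x, 0 elements are > x.
New sorted list: [-8, -7, -6, -2, 10, 15, 28, 30, 34, 35]
New median = 25/2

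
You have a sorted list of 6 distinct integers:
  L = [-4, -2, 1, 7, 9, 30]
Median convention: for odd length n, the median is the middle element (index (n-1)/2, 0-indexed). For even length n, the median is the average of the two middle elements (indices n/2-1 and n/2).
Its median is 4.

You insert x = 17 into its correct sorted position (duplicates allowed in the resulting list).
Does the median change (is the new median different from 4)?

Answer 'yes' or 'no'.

Old median = 4
Insert x = 17
New median = 7
Changed? yes

Answer: yes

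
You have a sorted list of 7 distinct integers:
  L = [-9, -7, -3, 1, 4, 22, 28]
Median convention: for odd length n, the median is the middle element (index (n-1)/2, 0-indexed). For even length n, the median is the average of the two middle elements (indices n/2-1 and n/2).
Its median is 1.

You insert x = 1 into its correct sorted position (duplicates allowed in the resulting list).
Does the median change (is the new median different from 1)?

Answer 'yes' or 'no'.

Answer: no

Derivation:
Old median = 1
Insert x = 1
New median = 1
Changed? no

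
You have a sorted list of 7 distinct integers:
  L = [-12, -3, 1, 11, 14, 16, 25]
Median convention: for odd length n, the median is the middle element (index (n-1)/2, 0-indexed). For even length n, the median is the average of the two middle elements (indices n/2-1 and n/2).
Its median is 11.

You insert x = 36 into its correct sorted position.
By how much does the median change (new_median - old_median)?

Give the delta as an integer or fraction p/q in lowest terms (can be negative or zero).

Answer: 3/2

Derivation:
Old median = 11
After inserting x = 36: new sorted = [-12, -3, 1, 11, 14, 16, 25, 36]
New median = 25/2
Delta = 25/2 - 11 = 3/2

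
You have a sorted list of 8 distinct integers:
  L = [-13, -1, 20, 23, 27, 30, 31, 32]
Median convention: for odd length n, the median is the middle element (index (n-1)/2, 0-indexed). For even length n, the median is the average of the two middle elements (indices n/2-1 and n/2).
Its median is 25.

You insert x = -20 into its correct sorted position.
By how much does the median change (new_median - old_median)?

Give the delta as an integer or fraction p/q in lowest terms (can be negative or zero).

Old median = 25
After inserting x = -20: new sorted = [-20, -13, -1, 20, 23, 27, 30, 31, 32]
New median = 23
Delta = 23 - 25 = -2

Answer: -2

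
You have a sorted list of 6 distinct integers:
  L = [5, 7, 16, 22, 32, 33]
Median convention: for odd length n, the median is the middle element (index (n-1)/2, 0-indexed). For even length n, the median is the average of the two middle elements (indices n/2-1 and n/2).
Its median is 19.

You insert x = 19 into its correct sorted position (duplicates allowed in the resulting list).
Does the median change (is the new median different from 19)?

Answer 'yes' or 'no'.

Old median = 19
Insert x = 19
New median = 19
Changed? no

Answer: no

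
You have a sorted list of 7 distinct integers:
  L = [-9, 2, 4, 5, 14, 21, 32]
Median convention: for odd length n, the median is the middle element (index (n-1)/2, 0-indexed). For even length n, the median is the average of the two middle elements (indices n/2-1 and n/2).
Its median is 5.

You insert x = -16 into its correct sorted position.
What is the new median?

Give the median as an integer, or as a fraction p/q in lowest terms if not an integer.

Old list (sorted, length 7): [-9, 2, 4, 5, 14, 21, 32]
Old median = 5
Insert x = -16
Old length odd (7). Middle was index 3 = 5.
New length even (8). New median = avg of two middle elements.
x = -16: 0 elements are < x, 7 elements are > x.
New sorted list: [-16, -9, 2, 4, 5, 14, 21, 32]
New median = 9/2

Answer: 9/2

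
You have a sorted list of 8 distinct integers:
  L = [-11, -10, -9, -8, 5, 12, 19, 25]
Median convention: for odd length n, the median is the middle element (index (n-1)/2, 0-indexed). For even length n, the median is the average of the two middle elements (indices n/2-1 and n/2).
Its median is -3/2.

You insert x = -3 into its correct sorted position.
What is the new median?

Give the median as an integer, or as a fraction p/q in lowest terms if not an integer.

Answer: -3

Derivation:
Old list (sorted, length 8): [-11, -10, -9, -8, 5, 12, 19, 25]
Old median = -3/2
Insert x = -3
Old length even (8). Middle pair: indices 3,4 = -8,5.
New length odd (9). New median = single middle element.
x = -3: 4 elements are < x, 4 elements are > x.
New sorted list: [-11, -10, -9, -8, -3, 5, 12, 19, 25]
New median = -3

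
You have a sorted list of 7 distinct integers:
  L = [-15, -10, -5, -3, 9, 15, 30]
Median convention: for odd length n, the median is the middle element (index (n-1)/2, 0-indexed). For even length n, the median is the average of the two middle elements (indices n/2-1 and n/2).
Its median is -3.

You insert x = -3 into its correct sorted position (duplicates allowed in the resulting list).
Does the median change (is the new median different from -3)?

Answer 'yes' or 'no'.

Answer: no

Derivation:
Old median = -3
Insert x = -3
New median = -3
Changed? no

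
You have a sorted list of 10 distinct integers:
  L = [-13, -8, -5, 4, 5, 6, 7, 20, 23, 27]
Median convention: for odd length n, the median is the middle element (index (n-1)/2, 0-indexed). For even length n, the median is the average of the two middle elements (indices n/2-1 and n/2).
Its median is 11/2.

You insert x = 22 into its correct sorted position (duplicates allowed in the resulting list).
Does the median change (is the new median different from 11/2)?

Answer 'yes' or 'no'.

Old median = 11/2
Insert x = 22
New median = 6
Changed? yes

Answer: yes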